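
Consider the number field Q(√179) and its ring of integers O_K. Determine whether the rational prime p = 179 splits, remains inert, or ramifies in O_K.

179 mod 4 = 3, hence disc K = 4·179 = 716 and O_K = ℤ[√179].
disc(K) = 716 = 179·4, so p = 179 is ramified.

ramified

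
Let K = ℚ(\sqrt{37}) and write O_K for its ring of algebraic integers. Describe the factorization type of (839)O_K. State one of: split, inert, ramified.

37 mod 4 = 1, hence disc K = 37 and O_K = ℤ[(1+√37)/2].
839 ∤ 37, so 839 is unramified.
(37/839) = 37^419 mod 839 = 1, giving Legendre symbol 1.
(37/839) = 1, so 839 splits.

split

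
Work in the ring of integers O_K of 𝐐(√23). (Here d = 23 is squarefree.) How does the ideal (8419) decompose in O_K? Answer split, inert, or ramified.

remains prime (inert)

d = 23 ≡ 3 (mod 4), so O_K = ℤ[√23] and disc(K) = 4d = 92.
Since gcd(8419, 92) = 1 the prime 8419 does not ramify.
(23/8419) = 23^4209 mod 8419 = 8418, giving Legendre symbol -1.
(23/8419) = -1, so 8419 is inert.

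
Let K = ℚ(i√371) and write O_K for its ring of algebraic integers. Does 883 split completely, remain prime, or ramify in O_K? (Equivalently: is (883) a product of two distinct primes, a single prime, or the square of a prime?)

Since -371 ≡ 1 mod 4, the ring of integers is ℤ[(1+√-371)/2] with discriminant -371.
883 ∤ -371, so 883 is unramified.
(-371/883) = 512^441 mod 883 = 882, giving Legendre symbol -1.
d is a non-residue mod p, hence 883 remains inert in O_K.

inert — (883) stays prime in O_K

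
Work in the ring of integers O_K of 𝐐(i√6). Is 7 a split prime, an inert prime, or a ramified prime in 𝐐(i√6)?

-6 mod 4 = 2, hence disc K = 4·(-6) = -24 and O_K = ℤ[√-6].
disc(K) = -24 is not divisible by 7; 7 is unramified.
(-6/7) = 1^3 mod 7 = 1, giving Legendre symbol 1.
d is a quadratic residue mod p, hence 7 splits in O_K.

split — (7) = 𝔭₁𝔭₂ with 𝔭₁ ≠ 𝔭₂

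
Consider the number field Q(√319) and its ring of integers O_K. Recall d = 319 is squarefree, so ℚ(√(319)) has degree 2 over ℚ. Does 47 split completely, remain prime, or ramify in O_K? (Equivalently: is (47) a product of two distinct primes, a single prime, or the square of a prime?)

splits completely

d = 319 ≡ 3 (mod 4), so O_K = ℤ[√319] and disc(K) = 4d = 1276.
47 ∤ 1276, so 47 is unramified.
Legendre symbol by Euler's criterion: (319/47) ≡ 319^23 ≡ 1 (mod 47), i.e. (319/47) = 1.
Legendre symbol 1 ⇒ 47 is split.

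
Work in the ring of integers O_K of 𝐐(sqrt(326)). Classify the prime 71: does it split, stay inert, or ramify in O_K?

inert — (71) stays prime in O_K

d = 326 ≡ 2 (mod 4), so O_K = ℤ[√326] and disc(K) = 4d = 1304.
disc(K) = 1304 is not divisible by 71; 71 is unramified.
Legendre symbol by Euler's criterion: (326/71) ≡ 326^35 ≡ 70 (mod 71), i.e. (326/71) = -1.
d is a non-residue mod p, hence 71 remains inert in O_K.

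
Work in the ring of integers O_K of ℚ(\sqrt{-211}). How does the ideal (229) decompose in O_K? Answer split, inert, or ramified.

p is inert

d = -211 ≡ 1 (mod 4), so O_K = ℤ[(1+√-211)/2] and disc(K) = d = -211.
Since gcd(229, -211) = 1 the prime 229 does not ramify.
(-211/229) = 18^114 mod 229 = 228, giving Legendre symbol -1.
(-211/229) = -1, so 229 is inert.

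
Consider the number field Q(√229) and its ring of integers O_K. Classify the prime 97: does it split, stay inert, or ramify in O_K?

d = 229 ≡ 1 (mod 4), so O_K = ℤ[(1+√229)/2] and disc(K) = d = 229.
97 ∤ 229, so 97 is unramified.
Compute (229/97) via Euler: 35^((97-1)/2) mod 97 = 1, so (229/97) = 1.
Legendre symbol 1 ⇒ 97 is split.

p splits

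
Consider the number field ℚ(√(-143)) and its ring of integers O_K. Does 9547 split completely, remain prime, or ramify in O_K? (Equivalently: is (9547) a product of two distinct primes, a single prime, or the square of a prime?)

d = -143 ≡ 1 (mod 4), so O_K = ℤ[(1+√-143)/2] and disc(K) = d = -143.
Since gcd(9547, -143) = 1 the prime 9547 does not ramify.
Euler's criterion: (-143)^4773 mod 9547 = 1. Thus (-143|9547) = 1.
d is a quadratic residue mod p, hence 9547 splits in O_K.

9547 splits in O_K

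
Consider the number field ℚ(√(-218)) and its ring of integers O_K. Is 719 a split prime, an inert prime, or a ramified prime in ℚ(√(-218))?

-218 mod 4 = 2, hence disc K = 4·(-218) = -872 and O_K = ℤ[√-218].
719 ∤ -872, so 719 is unramified.
(-218/719) = 501^359 mod 719 = 1, giving Legendre symbol 1.
Legendre symbol 1 ⇒ 719 is split.

split — (719) = 𝔭₁𝔭₂ with 𝔭₁ ≠ 𝔭₂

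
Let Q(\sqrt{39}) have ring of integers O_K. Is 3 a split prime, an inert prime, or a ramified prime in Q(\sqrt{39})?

ramified

39 mod 4 = 3, hence disc K = 4·39 = 156 and O_K = ℤ[√39].
3 divides disc(K) = 156, so 3 ramifies.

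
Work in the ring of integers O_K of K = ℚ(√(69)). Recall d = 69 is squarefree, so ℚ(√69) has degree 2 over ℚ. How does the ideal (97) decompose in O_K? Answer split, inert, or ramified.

inert — (97) stays prime in O_K

d = 69 ≡ 1 (mod 4), so O_K = ℤ[(1+√69)/2] and disc(K) = d = 69.
97 ∤ 69, so 97 is unramified.
Legendre symbol by Euler's criterion: (69/97) ≡ 69^48 ≡ 96 (mod 97), i.e. (69/97) = -1.
(69/97) = -1, so 97 is inert.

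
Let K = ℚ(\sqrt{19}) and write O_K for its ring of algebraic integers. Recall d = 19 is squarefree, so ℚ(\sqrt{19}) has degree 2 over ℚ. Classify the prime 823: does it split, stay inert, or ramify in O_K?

remains prime (inert)

19 mod 4 = 3, hence disc K = 4·19 = 76 and O_K = ℤ[√19].
Since gcd(823, 76) = 1 the prime 823 does not ramify.
(19/823) = 19^411 mod 823 = 822, giving Legendre symbol -1.
(19/823) = -1, so 823 is inert.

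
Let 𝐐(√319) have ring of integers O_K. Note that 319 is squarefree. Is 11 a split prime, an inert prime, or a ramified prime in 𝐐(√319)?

d = 319 ≡ 3 (mod 4), so O_K = ℤ[√319] and disc(K) = 4d = 1276.
11 divides disc(K) = 1276, so 11 ramifies.

ramified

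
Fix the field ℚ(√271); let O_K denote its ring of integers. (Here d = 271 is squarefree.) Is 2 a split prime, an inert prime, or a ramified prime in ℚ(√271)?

d = 271 ≡ 3 (mod 4), so O_K = ℤ[√271] and disc(K) = 4d = 1084.
disc(K) = 1084 = 2·542, so p = 2 is ramified.

ramifies in O_K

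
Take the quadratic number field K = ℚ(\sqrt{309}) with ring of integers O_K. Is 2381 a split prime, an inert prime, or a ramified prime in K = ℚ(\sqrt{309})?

309 mod 4 = 1, hence disc K = 309 and O_K = ℤ[(1+√309)/2].
2381 ∤ 309, so 2381 is unramified.
Legendre symbol by Euler's criterion: (309/2381) ≡ 309^1190 ≡ 1 (mod 2381), i.e. (309/2381) = 1.
Legendre symbol 1 ⇒ 2381 is split.

splits completely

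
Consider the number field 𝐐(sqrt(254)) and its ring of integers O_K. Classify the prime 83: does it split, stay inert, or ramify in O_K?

254 mod 4 = 2, hence disc K = 4·254 = 1016 and O_K = ℤ[√254].
83 ∤ 1016, so 83 is unramified.
Euler's criterion: 254^41 mod 83 = 82. Thus (254|83) = -1.
Legendre symbol -1 ⇒ 83 is inert.

p is inert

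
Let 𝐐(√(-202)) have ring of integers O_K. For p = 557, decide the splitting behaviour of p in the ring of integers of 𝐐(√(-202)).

-202 mod 4 = 2, hence disc K = 4·(-202) = -808 and O_K = ℤ[√-202].
Since gcd(557, -808) = 1 the prime 557 does not ramify.
Euler's criterion: (-202)^278 mod 557 = 556. Thus (-202|557) = -1.
(-202/557) = -1, so 557 is inert.

inert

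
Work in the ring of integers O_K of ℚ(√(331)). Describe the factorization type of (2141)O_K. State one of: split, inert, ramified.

split

Since 331 ≢ 1 mod 4, the ring of integers is ℤ[√331] with discriminant 4·331 = 1324.
disc(K) = 1324 is not divisible by 2141; 2141 is unramified.
Legendre symbol by Euler's criterion: (331/2141) ≡ 331^1070 ≡ 1 (mod 2141), i.e. (331/2141) = 1.
Legendre symbol 1 ⇒ 2141 is split.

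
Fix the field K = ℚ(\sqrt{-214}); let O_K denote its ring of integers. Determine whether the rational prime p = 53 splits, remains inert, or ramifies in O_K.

p is inert

d = -214 ≡ 2 (mod 4), so O_K = ℤ[√-214] and disc(K) = 4d = -856.
Since gcd(53, -856) = 1 the prime 53 does not ramify.
Legendre symbol by Euler's criterion: (-214/53) ≡ (-214)^26 ≡ 52 (mod 53), i.e. (-214/53) = -1.
(-214/53) = -1, so 53 is inert.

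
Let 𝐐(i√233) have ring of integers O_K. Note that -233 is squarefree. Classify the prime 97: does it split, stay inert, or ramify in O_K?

d = -233 ≡ 3 (mod 4), so O_K = ℤ[√-233] and disc(K) = 4d = -932.
Since gcd(97, -932) = 1 the prime 97 does not ramify.
(-233/97) = 58^48 mod 97 = 96, giving Legendre symbol -1.
(-233/97) = -1, so 97 is inert.

97 remains inert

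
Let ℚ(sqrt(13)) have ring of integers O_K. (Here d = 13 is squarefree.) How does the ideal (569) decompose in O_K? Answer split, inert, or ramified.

Since 13 ≡ 1 mod 4, the ring of integers is ℤ[(1+√13)/2] with discriminant 13.
Since gcd(569, 13) = 1 the prime 569 does not ramify.
Euler's criterion: 13^284 mod 569 = 1. Thus (13|569) = 1.
d is a quadratic residue mod p, hence 569 splits in O_K.

splits completely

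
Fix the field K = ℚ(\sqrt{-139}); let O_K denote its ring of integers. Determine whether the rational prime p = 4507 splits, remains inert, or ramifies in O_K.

p is inert

-139 mod 4 = 1, hence disc K = -139 and O_K = ℤ[(1+√-139)/2].
4507 ∤ -139, so 4507 is unramified.
Euler's criterion: (-139)^2253 mod 4507 = 4506. Thus (-139|4507) = -1.
(-139/4507) = -1, so 4507 is inert.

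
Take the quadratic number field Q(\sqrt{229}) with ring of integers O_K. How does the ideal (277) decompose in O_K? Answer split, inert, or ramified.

d = 229 ≡ 1 (mod 4), so O_K = ℤ[(1+√229)/2] and disc(K) = d = 229.
Since gcd(277, 229) = 1 the prime 277 does not ramify.
Legendre symbol by Euler's criterion: (229/277) ≡ 229^138 ≡ 1 (mod 277), i.e. (229/277) = 1.
Legendre symbol 1 ⇒ 277 is split.

split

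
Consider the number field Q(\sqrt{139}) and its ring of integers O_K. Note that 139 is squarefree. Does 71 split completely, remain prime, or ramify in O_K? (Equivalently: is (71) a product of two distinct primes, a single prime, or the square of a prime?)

139 mod 4 = 3, hence disc K = 4·139 = 556 and O_K = ℤ[√139].
Since gcd(71, 556) = 1 the prime 71 does not ramify.
(139/71) = 68^35 mod 71 = 70, giving Legendre symbol -1.
Legendre symbol -1 ⇒ 71 is inert.

p is inert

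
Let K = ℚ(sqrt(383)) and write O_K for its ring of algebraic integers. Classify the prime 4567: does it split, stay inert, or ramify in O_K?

splits completely

383 mod 4 = 3, hence disc K = 4·383 = 1532 and O_K = ℤ[√383].
Since gcd(4567, 1532) = 1 the prime 4567 does not ramify.
Legendre symbol by Euler's criterion: (383/4567) ≡ 383^2283 ≡ 1 (mod 4567), i.e. (383/4567) = 1.
d is a quadratic residue mod p, hence 4567 splits in O_K.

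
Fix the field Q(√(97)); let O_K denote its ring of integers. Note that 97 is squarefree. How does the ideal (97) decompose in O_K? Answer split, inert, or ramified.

97 mod 4 = 1, hence disc K = 97 and O_K = ℤ[(1+√97)/2].
Ramification test: 97 | 97. The prime 97 ramifies in K.

ramifies in O_K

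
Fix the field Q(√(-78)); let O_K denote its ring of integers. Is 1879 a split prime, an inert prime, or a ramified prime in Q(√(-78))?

d = -78 ≡ 2 (mod 4), so O_K = ℤ[√-78] and disc(K) = 4d = -312.
1879 ∤ -312, so 1879 is unramified.
Legendre symbol by Euler's criterion: (-78/1879) ≡ (-78)^939 ≡ 1878 (mod 1879), i.e. (-78/1879) = -1.
(-78/1879) = -1, so 1879 is inert.

1879 remains inert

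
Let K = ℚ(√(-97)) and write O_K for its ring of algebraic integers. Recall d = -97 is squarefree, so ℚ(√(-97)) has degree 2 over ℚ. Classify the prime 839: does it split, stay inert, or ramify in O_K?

Since -97 ≢ 1 mod 4, the ring of integers is ℤ[√-97] with discriminant 4·(-97) = -388.
disc(K) = -388 is not divisible by 839; 839 is unramified.
Euler's criterion: (-97)^419 mod 839 = 1. Thus (-97|839) = 1.
Legendre symbol 1 ⇒ 839 is split.

split — (839) = 𝔭₁𝔭₂ with 𝔭₁ ≠ 𝔭₂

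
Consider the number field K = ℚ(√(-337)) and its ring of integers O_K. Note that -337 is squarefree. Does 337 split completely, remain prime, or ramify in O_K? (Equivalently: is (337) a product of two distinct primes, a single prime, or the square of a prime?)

-337 mod 4 = 3, hence disc K = 4·(-337) = -1348 and O_K = ℤ[√-337].
disc(K) = -1348 = 337·(-4), so p = 337 is ramified.

ramifies in O_K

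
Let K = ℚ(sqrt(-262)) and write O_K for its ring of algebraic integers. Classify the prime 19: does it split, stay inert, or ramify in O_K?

-262 mod 4 = 2, hence disc K = 4·(-262) = -1048 and O_K = ℤ[√-262].
disc(K) = -1048 is not divisible by 19; 19 is unramified.
Compute (-262/19) via Euler: 4^((19-1)/2) mod 19 = 1, so (-262/19) = 1.
Legendre symbol 1 ⇒ 19 is split.

19 splits in O_K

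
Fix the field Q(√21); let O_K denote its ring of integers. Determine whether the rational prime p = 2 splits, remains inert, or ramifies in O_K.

inert

Since 21 ≡ 1 mod 4, the ring of integers is ℤ[(1+√21)/2] with discriminant 21.
disc(K) = 21 is not divisible by 2; 2 is unramified.
Checking d mod 8: 21 ≡ 5. Hence 2 is inert in O_K.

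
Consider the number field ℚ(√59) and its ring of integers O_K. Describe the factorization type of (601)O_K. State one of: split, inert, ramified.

inert

Since 59 ≢ 1 mod 4, the ring of integers is ℤ[√59] with discriminant 4·59 = 236.
601 ∤ 236, so 601 is unramified.
Legendre symbol by Euler's criterion: (59/601) ≡ 59^300 ≡ 600 (mod 601), i.e. (59/601) = -1.
(59/601) = -1, so 601 is inert.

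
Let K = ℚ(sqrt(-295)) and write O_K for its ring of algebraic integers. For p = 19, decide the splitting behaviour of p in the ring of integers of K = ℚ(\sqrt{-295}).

Since -295 ≡ 1 mod 4, the ring of integers is ℤ[(1+√-295)/2] with discriminant -295.
disc(K) = -295 is not divisible by 19; 19 is unramified.
(-295/19) = 9^9 mod 19 = 1, giving Legendre symbol 1.
(-295/19) = 1, so 19 splits.

splits completely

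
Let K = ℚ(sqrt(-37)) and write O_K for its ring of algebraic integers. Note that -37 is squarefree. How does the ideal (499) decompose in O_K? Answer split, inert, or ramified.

499 splits in O_K

d = -37 ≡ 3 (mod 4), so O_K = ℤ[√-37] and disc(K) = 4d = -148.
499 ∤ -148, so 499 is unramified.
Legendre symbol by Euler's criterion: (-37/499) ≡ (-37)^249 ≡ 1 (mod 499), i.e. (-37/499) = 1.
(-37/499) = 1, so 499 splits.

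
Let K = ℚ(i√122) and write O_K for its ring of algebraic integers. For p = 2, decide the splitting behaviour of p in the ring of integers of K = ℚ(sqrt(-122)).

ramified — (2) = 𝔭²

Since -122 ≢ 1 mod 4, the ring of integers is ℤ[√-122] with discriminant 4·(-122) = -488.
disc(K) = -488 = 2·(-244), so p = 2 is ramified.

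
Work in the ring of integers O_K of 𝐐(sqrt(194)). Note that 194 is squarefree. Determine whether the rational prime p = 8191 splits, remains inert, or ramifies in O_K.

p splits

d = 194 ≡ 2 (mod 4), so O_K = ℤ[√194] and disc(K) = 4d = 776.
Since gcd(8191, 776) = 1 the prime 8191 does not ramify.
(194/8191) = 194^4095 mod 8191 = 1, giving Legendre symbol 1.
d is a quadratic residue mod p, hence 8191 splits in O_K.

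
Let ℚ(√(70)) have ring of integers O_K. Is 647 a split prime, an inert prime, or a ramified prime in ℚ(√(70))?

Since 70 ≢ 1 mod 4, the ring of integers is ℤ[√70] with discriminant 4·70 = 280.
Since gcd(647, 280) = 1 the prime 647 does not ramify.
Euler's criterion: 70^323 mod 647 = 646. Thus (70|647) = -1.
(70/647) = -1, so 647 is inert.

remains prime (inert)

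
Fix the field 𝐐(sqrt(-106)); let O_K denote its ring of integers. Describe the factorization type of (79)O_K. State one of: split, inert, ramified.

split — (79) = 𝔭₁𝔭₂ with 𝔭₁ ≠ 𝔭₂

Since -106 ≢ 1 mod 4, the ring of integers is ℤ[√-106] with discriminant 4·(-106) = -424.
Since gcd(79, -424) = 1 the prime 79 does not ramify.
(-106/79) = 52^39 mod 79 = 1, giving Legendre symbol 1.
d is a quadratic residue mod p, hence 79 splits in O_K.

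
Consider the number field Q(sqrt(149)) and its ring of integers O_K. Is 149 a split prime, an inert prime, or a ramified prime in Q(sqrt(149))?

p ramifies

d = 149 ≡ 1 (mod 4), so O_K = ℤ[(1+√149)/2] and disc(K) = d = 149.
Ramification test: 149 | 149. The prime 149 ramifies in K.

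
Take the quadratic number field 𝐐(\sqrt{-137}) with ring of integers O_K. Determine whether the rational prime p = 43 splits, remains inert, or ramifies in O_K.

d = -137 ≡ 3 (mod 4), so O_K = ℤ[√-137] and disc(K) = 4d = -548.
disc(K) = -548 is not divisible by 43; 43 is unramified.
Euler's criterion: (-137)^21 mod 43 = 1. Thus (-137|43) = 1.
d is a quadratic residue mod p, hence 43 splits in O_K.

split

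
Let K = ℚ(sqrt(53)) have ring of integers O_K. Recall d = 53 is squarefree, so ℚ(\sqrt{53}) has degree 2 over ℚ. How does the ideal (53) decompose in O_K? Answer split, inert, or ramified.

ramifies in O_K

d = 53 ≡ 1 (mod 4), so O_K = ℤ[(1+√53)/2] and disc(K) = d = 53.
Ramification test: 53 | 53. The prime 53 ramifies in K.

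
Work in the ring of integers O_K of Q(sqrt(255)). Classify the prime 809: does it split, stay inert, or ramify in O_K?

d = 255 ≡ 3 (mod 4), so O_K = ℤ[√255] and disc(K) = 4d = 1020.
Since gcd(809, 1020) = 1 the prime 809 does not ramify.
(255/809) = 255^404 mod 809 = 1, giving Legendre symbol 1.
Legendre symbol 1 ⇒ 809 is split.

split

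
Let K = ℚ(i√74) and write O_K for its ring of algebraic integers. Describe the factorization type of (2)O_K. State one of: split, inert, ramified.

ramified

Since -74 ≢ 1 mod 4, the ring of integers is ℤ[√-74] with discriminant 4·(-74) = -296.
disc(K) = -296 = 2·(-148), so p = 2 is ramified.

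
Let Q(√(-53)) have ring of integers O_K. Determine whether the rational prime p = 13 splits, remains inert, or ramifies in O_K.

Since -53 ≢ 1 mod 4, the ring of integers is ℤ[√-53] with discriminant 4·(-53) = -212.
disc(K) = -212 is not divisible by 13; 13 is unramified.
Legendre symbol by Euler's criterion: (-53/13) ≡ (-53)^6 ≡ 1 (mod 13), i.e. (-53/13) = 1.
(-53/13) = 1, so 13 splits.

splits completely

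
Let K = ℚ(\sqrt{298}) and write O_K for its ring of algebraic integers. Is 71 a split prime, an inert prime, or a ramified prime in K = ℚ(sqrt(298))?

p is inert

Since 298 ≢ 1 mod 4, the ring of integers is ℤ[√298] with discriminant 4·298 = 1192.
Since gcd(71, 1192) = 1 the prime 71 does not ramify.
(298/71) = 14^35 mod 71 = 70, giving Legendre symbol -1.
Legendre symbol -1 ⇒ 71 is inert.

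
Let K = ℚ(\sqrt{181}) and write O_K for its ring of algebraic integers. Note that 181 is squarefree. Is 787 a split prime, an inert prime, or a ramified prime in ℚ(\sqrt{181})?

d = 181 ≡ 1 (mod 4), so O_K = ℤ[(1+√181)/2] and disc(K) = d = 181.
disc(K) = 181 is not divisible by 787; 787 is unramified.
Compute (181/787) via Euler: 181^((787-1)/2) mod 787 = 786, so (181/787) = -1.
(181/787) = -1, so 787 is inert.

remains prime (inert)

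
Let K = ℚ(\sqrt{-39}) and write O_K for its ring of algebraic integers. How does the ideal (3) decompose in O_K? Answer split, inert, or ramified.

ramifies in O_K

-39 mod 4 = 1, hence disc K = -39 and O_K = ℤ[(1+√-39)/2].
Ramification test: 3 | -39. The prime 3 ramifies in K.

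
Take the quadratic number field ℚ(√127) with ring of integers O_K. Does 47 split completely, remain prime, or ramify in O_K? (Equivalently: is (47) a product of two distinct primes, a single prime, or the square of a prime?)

d = 127 ≡ 3 (mod 4), so O_K = ℤ[√127] and disc(K) = 4d = 508.
Since gcd(47, 508) = 1 the prime 47 does not ramify.
Compute (127/47) via Euler: 33^((47-1)/2) mod 47 = 46, so (127/47) = -1.
d is a non-residue mod p, hence 47 remains inert in O_K.

47 remains inert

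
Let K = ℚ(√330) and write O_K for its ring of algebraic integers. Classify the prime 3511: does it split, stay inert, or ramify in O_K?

inert

Since 330 ≢ 1 mod 4, the ring of integers is ℤ[√330] with discriminant 4·330 = 1320.
3511 ∤ 1320, so 3511 is unramified.
Euler's criterion: 330^1755 mod 3511 = 3510. Thus (330|3511) = -1.
d is a non-residue mod p, hence 3511 remains inert in O_K.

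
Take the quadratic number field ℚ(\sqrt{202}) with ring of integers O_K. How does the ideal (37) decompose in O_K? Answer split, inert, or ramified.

37 remains inert

202 mod 4 = 2, hence disc K = 4·202 = 808 and O_K = ℤ[√202].
37 ∤ 808, so 37 is unramified.
Compute (202/37) via Euler: 17^((37-1)/2) mod 37 = 36, so (202/37) = -1.
d is a non-residue mod p, hence 37 remains inert in O_K.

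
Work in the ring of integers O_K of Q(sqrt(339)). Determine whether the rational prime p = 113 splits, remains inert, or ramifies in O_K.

ramifies in O_K

339 mod 4 = 3, hence disc K = 4·339 = 1356 and O_K = ℤ[√339].
113 divides disc(K) = 1356, so 113 ramifies.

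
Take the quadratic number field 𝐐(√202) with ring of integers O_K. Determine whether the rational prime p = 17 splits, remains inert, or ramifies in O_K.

split — (17) = 𝔭₁𝔭₂ with 𝔭₁ ≠ 𝔭₂

d = 202 ≡ 2 (mod 4), so O_K = ℤ[√202] and disc(K) = 4d = 808.
Since gcd(17, 808) = 1 the prime 17 does not ramify.
(202/17) = 15^8 mod 17 = 1, giving Legendre symbol 1.
d is a quadratic residue mod p, hence 17 splits in O_K.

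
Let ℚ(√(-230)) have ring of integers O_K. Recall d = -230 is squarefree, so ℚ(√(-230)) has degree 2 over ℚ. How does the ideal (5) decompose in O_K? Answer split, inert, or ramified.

p ramifies

d = -230 ≡ 2 (mod 4), so O_K = ℤ[√-230] and disc(K) = 4d = -920.
5 divides disc(K) = -920, so 5 ramifies.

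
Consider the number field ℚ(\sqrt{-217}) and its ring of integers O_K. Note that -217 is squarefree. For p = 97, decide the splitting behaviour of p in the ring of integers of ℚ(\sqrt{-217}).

Since -217 ≢ 1 mod 4, the ring of integers is ℤ[√-217] with discriminant 4·(-217) = -868.
Since gcd(97, -868) = 1 the prime 97 does not ramify.
(-217/97) = 74^48 mod 97 = 96, giving Legendre symbol -1.
d is a non-residue mod p, hence 97 remains inert in O_K.

p is inert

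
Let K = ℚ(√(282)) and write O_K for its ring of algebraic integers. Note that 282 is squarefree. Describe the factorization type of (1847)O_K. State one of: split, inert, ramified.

d = 282 ≡ 2 (mod 4), so O_K = ℤ[√282] and disc(K) = 4d = 1128.
disc(K) = 1128 is not divisible by 1847; 1847 is unramified.
(282/1847) = 282^923 mod 1847 = 1846, giving Legendre symbol -1.
(282/1847) = -1, so 1847 is inert.

1847 remains inert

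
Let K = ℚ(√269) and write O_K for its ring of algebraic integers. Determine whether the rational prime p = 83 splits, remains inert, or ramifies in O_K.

remains prime (inert)

269 mod 4 = 1, hence disc K = 269 and O_K = ℤ[(1+√269)/2].
Since gcd(83, 269) = 1 the prime 83 does not ramify.
Legendre symbol by Euler's criterion: (269/83) ≡ 269^41 ≡ 82 (mod 83), i.e. (269/83) = -1.
Legendre symbol -1 ⇒ 83 is inert.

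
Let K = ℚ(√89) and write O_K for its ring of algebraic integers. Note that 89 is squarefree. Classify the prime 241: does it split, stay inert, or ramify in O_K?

Since 89 ≡ 1 mod 4, the ring of integers is ℤ[(1+√89)/2] with discriminant 89.
Since gcd(241, 89) = 1 the prime 241 does not ramify.
Euler's criterion: 89^120 mod 241 = 240. Thus (89|241) = -1.
Legendre symbol -1 ⇒ 241 is inert.

inert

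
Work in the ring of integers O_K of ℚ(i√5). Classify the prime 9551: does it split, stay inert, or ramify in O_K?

Since -5 ≢ 1 mod 4, the ring of integers is ℤ[√-5] with discriminant 4·(-5) = -20.
Since gcd(9551, -20) = 1 the prime 9551 does not ramify.
Compute (-5/9551) via Euler: 9546^((9551-1)/2) mod 9551 = 9550, so (-5/9551) = -1.
d is a non-residue mod p, hence 9551 remains inert in O_K.

inert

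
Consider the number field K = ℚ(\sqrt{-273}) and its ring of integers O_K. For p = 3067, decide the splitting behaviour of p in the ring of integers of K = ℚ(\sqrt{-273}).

d = -273 ≡ 3 (mod 4), so O_K = ℤ[√-273] and disc(K) = 4d = -1092.
3067 ∤ -1092, so 3067 is unramified.
Compute (-273/3067) via Euler: 2794^((3067-1)/2) mod 3067 = 3066, so (-273/3067) = -1.
d is a non-residue mod p, hence 3067 remains inert in O_K.

remains prime (inert)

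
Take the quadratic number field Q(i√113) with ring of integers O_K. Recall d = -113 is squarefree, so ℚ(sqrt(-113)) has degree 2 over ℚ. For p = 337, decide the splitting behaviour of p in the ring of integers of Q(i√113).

Since -113 ≢ 1 mod 4, the ring of integers is ℤ[√-113] with discriminant 4·(-113) = -452.
disc(K) = -452 is not divisible by 337; 337 is unramified.
Euler's criterion: (-113)^168 mod 337 = 1. Thus (-113|337) = 1.
(-113/337) = 1, so 337 splits.

split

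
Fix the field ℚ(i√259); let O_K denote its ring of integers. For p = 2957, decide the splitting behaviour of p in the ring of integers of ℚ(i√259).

2957 remains inert

d = -259 ≡ 1 (mod 4), so O_K = ℤ[(1+√-259)/2] and disc(K) = d = -259.
disc(K) = -259 is not divisible by 2957; 2957 is unramified.
Legendre symbol by Euler's criterion: (-259/2957) ≡ (-259)^1478 ≡ 2956 (mod 2957), i.e. (-259/2957) = -1.
Legendre symbol -1 ⇒ 2957 is inert.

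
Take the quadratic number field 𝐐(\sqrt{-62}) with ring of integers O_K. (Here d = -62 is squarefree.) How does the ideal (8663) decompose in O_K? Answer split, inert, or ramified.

8663 splits in O_K

-62 mod 4 = 2, hence disc K = 4·(-62) = -248 and O_K = ℤ[√-62].
Since gcd(8663, -248) = 1 the prime 8663 does not ramify.
Compute (-62/8663) via Euler: 8601^((8663-1)/2) mod 8663 = 1, so (-62/8663) = 1.
Legendre symbol 1 ⇒ 8663 is split.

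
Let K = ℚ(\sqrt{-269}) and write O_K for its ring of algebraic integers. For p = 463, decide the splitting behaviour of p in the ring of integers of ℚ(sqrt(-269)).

Since -269 ≢ 1 mod 4, the ring of integers is ℤ[√-269] with discriminant 4·(-269) = -1076.
disc(K) = -1076 is not divisible by 463; 463 is unramified.
Compute (-269/463) via Euler: 194^((463-1)/2) mod 463 = 1, so (-269/463) = 1.
d is a quadratic residue mod p, hence 463 splits in O_K.

splits completely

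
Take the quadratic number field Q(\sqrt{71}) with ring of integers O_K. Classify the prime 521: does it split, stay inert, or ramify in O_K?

d = 71 ≡ 3 (mod 4), so O_K = ℤ[√71] and disc(K) = 4d = 284.
disc(K) = 284 is not divisible by 521; 521 is unramified.
(71/521) = 71^260 mod 521 = 1, giving Legendre symbol 1.
d is a quadratic residue mod p, hence 521 splits in O_K.

splits completely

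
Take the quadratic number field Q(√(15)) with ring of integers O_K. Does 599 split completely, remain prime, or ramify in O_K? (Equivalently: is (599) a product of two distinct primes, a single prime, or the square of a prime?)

splits completely

d = 15 ≡ 3 (mod 4), so O_K = ℤ[√15] and disc(K) = 4d = 60.
Since gcd(599, 60) = 1 the prime 599 does not ramify.
Legendre symbol by Euler's criterion: (15/599) ≡ 15^299 ≡ 1 (mod 599), i.e. (15/599) = 1.
d is a quadratic residue mod p, hence 599 splits in O_K.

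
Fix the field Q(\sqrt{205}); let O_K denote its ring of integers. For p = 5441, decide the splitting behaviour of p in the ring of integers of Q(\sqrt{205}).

inert — (5441) stays prime in O_K

205 mod 4 = 1, hence disc K = 205 and O_K = ℤ[(1+√205)/2].
5441 ∤ 205, so 5441 is unramified.
Compute (205/5441) via Euler: 205^((5441-1)/2) mod 5441 = 5440, so (205/5441) = -1.
(205/5441) = -1, so 5441 is inert.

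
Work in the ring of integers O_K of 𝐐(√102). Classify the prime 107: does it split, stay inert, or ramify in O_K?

split

102 mod 4 = 2, hence disc K = 4·102 = 408 and O_K = ℤ[√102].
107 ∤ 408, so 107 is unramified.
Euler's criterion: 102^53 mod 107 = 1. Thus (102|107) = 1.
(102/107) = 1, so 107 splits.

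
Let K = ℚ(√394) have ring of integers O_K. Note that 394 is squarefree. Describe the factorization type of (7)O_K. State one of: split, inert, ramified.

splits completely

d = 394 ≡ 2 (mod 4), so O_K = ℤ[√394] and disc(K) = 4d = 1576.
7 ∤ 1576, so 7 is unramified.
Euler's criterion: 394^3 mod 7 = 1. Thus (394|7) = 1.
Legendre symbol 1 ⇒ 7 is split.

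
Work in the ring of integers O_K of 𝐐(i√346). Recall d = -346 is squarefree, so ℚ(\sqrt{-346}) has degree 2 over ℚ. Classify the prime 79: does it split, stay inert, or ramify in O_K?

splits completely

d = -346 ≡ 2 (mod 4), so O_K = ℤ[√-346] and disc(K) = 4d = -1384.
79 ∤ -1384, so 79 is unramified.
Compute (-346/79) via Euler: 49^((79-1)/2) mod 79 = 1, so (-346/79) = 1.
d is a quadratic residue mod p, hence 79 splits in O_K.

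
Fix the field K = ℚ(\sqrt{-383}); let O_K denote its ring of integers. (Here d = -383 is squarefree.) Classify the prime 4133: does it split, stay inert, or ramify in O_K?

Since -383 ≡ 1 mod 4, the ring of integers is ℤ[(1+√-383)/2] with discriminant -383.
disc(K) = -383 is not divisible by 4133; 4133 is unramified.
Euler's criterion: (-383)^2066 mod 4133 = 1. Thus (-383|4133) = 1.
Legendre symbol 1 ⇒ 4133 is split.

split — (4133) = 𝔭₁𝔭₂ with 𝔭₁ ≠ 𝔭₂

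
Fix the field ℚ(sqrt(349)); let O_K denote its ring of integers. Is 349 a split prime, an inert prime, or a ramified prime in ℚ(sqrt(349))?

ramifies in O_K

d = 349 ≡ 1 (mod 4), so O_K = ℤ[(1+√349)/2] and disc(K) = d = 349.
disc(K) = 349 = 349·1, so p = 349 is ramified.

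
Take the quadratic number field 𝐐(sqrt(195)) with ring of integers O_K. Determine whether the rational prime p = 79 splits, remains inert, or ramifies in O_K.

p is inert

d = 195 ≡ 3 (mod 4), so O_K = ℤ[√195] and disc(K) = 4d = 780.
79 ∤ 780, so 79 is unramified.
Euler's criterion: 195^39 mod 79 = 78. Thus (195|79) = -1.
d is a non-residue mod p, hence 79 remains inert in O_K.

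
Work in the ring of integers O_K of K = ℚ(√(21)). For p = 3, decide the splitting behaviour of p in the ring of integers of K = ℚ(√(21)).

p ramifies

21 mod 4 = 1, hence disc K = 21 and O_K = ℤ[(1+√21)/2].
disc(K) = 21 = 3·7, so p = 3 is ramified.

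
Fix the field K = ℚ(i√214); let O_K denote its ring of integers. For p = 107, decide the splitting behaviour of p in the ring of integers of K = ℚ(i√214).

d = -214 ≡ 2 (mod 4), so O_K = ℤ[√-214] and disc(K) = 4d = -856.
disc(K) = -856 = 107·(-8), so p = 107 is ramified.

ramified — (107) = 𝔭²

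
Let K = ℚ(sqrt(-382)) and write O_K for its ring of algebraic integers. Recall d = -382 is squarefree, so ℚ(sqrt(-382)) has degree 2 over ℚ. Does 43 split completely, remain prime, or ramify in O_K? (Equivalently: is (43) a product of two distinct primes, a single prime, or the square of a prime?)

Since -382 ≢ 1 mod 4, the ring of integers is ℤ[√-382] with discriminant 4·(-382) = -1528.
disc(K) = -1528 is not divisible by 43; 43 is unramified.
Compute (-382/43) via Euler: 5^((43-1)/2) mod 43 = 42, so (-382/43) = -1.
(-382/43) = -1, so 43 is inert.

p is inert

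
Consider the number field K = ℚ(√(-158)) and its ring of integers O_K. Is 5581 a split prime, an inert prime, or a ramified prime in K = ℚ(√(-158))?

-158 mod 4 = 2, hence disc K = 4·(-158) = -632 and O_K = ℤ[√-158].
disc(K) = -632 is not divisible by 5581; 5581 is unramified.
Euler's criterion: (-158)^2790 mod 5581 = 5580. Thus (-158|5581) = -1.
(-158/5581) = -1, so 5581 is inert.

inert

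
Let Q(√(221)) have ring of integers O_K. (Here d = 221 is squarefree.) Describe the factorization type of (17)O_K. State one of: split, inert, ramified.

Since 221 ≡ 1 mod 4, the ring of integers is ℤ[(1+√221)/2] with discriminant 221.
17 divides disc(K) = 221, so 17 ramifies.

17 is ramified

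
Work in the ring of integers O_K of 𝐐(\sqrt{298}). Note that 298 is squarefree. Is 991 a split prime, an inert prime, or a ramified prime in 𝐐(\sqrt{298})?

298 mod 4 = 2, hence disc K = 4·298 = 1192 and O_K = ℤ[√298].
Since gcd(991, 1192) = 1 the prime 991 does not ramify.
(298/991) = 298^495 mod 991 = 990, giving Legendre symbol -1.
d is a non-residue mod p, hence 991 remains inert in O_K.

p is inert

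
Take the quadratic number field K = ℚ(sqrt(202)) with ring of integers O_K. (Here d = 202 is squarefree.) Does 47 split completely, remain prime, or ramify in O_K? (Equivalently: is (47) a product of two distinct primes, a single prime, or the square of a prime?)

Since 202 ≢ 1 mod 4, the ring of integers is ℤ[√202] with discriminant 4·202 = 808.
47 ∤ 808, so 47 is unramified.
Legendre symbol by Euler's criterion: (202/47) ≡ 202^23 ≡ 1 (mod 47), i.e. (202/47) = 1.
d is a quadratic residue mod p, hence 47 splits in O_K.

47 splits in O_K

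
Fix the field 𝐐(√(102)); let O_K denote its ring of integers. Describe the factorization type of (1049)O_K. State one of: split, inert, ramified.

splits completely

Since 102 ≢ 1 mod 4, the ring of integers is ℤ[√102] with discriminant 4·102 = 408.
disc(K) = 408 is not divisible by 1049; 1049 is unramified.
Euler's criterion: 102^524 mod 1049 = 1. Thus (102|1049) = 1.
d is a quadratic residue mod p, hence 1049 splits in O_K.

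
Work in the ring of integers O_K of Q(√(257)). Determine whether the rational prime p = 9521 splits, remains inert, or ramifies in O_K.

inert — (9521) stays prime in O_K

Since 257 ≡ 1 mod 4, the ring of integers is ℤ[(1+√257)/2] with discriminant 257.
Since gcd(9521, 257) = 1 the prime 9521 does not ramify.
Legendre symbol by Euler's criterion: (257/9521) ≡ 257^4760 ≡ 9520 (mod 9521), i.e. (257/9521) = -1.
(257/9521) = -1, so 9521 is inert.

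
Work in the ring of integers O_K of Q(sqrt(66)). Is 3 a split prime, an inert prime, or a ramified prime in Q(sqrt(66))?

66 mod 4 = 2, hence disc K = 4·66 = 264 and O_K = ℤ[√66].
Ramification test: 3 | 264. The prime 3 ramifies in K.

ramifies in O_K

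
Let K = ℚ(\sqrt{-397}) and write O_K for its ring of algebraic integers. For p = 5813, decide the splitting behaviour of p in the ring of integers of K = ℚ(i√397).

p splits

-397 mod 4 = 3, hence disc K = 4·(-397) = -1588 and O_K = ℤ[√-397].
Since gcd(5813, -1588) = 1 the prime 5813 does not ramify.
(-397/5813) = 5416^2906 mod 5813 = 1, giving Legendre symbol 1.
Legendre symbol 1 ⇒ 5813 is split.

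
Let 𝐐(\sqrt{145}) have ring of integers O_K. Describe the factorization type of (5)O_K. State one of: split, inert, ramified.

145 mod 4 = 1, hence disc K = 145 and O_K = ℤ[(1+√145)/2].
disc(K) = 145 = 5·29, so p = 5 is ramified.

p ramifies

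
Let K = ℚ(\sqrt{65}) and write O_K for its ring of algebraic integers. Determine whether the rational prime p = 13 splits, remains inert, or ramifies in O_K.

d = 65 ≡ 1 (mod 4), so O_K = ℤ[(1+√65)/2] and disc(K) = d = 65.
Ramification test: 13 | 65. The prime 13 ramifies in K.

p ramifies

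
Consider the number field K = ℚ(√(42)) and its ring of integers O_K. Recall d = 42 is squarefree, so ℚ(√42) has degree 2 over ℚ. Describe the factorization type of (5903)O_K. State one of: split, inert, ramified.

Since 42 ≢ 1 mod 4, the ring of integers is ℤ[√42] with discriminant 4·42 = 168.
5903 ∤ 168, so 5903 is unramified.
Legendre symbol by Euler's criterion: (42/5903) ≡ 42^2951 ≡ 5902 (mod 5903), i.e. (42/5903) = -1.
(42/5903) = -1, so 5903 is inert.

remains prime (inert)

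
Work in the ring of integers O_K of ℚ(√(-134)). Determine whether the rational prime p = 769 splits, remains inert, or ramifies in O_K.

-134 mod 4 = 2, hence disc K = 4·(-134) = -536 and O_K = ℤ[√-134].
Since gcd(769, -536) = 1 the prime 769 does not ramify.
Euler's criterion: (-134)^384 mod 769 = 768. Thus (-134|769) = -1.
d is a non-residue mod p, hence 769 remains inert in O_K.

inert — (769) stays prime in O_K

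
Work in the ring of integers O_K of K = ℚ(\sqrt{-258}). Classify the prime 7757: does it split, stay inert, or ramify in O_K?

p splits

-258 mod 4 = 2, hence disc K = 4·(-258) = -1032 and O_K = ℤ[√-258].
disc(K) = -1032 is not divisible by 7757; 7757 is unramified.
Legendre symbol by Euler's criterion: (-258/7757) ≡ (-258)^3878 ≡ 1 (mod 7757), i.e. (-258/7757) = 1.
d is a quadratic residue mod p, hence 7757 splits in O_K.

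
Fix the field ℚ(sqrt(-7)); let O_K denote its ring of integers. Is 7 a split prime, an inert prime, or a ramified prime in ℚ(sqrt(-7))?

Since -7 ≡ 1 mod 4, the ring of integers is ℤ[(1+√-7)/2] with discriminant -7.
disc(K) = -7 = 7·(-1), so p = 7 is ramified.

ramified — (7) = 𝔭²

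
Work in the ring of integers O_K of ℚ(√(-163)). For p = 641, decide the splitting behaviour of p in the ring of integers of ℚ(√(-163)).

splits completely

Since -163 ≡ 1 mod 4, the ring of integers is ℤ[(1+√-163)/2] with discriminant -163.
Since gcd(641, -163) = 1 the prime 641 does not ramify.
Compute (-163/641) via Euler: 478^((641-1)/2) mod 641 = 1, so (-163/641) = 1.
Legendre symbol 1 ⇒ 641 is split.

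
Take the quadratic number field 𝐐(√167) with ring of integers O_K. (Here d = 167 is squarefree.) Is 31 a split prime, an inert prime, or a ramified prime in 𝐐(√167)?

d = 167 ≡ 3 (mod 4), so O_K = ℤ[√167] and disc(K) = 4d = 668.
disc(K) = 668 is not divisible by 31; 31 is unramified.
Legendre symbol by Euler's criterion: (167/31) ≡ 167^15 ≡ 30 (mod 31), i.e. (167/31) = -1.
(167/31) = -1, so 31 is inert.

31 remains inert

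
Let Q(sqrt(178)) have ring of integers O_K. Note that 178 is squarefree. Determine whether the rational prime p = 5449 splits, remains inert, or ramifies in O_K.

Since 178 ≢ 1 mod 4, the ring of integers is ℤ[√178] with discriminant 4·178 = 712.
disc(K) = 712 is not divisible by 5449; 5449 is unramified.
Euler's criterion: 178^2724 mod 5449 = 1. Thus (178|5449) = 1.
d is a quadratic residue mod p, hence 5449 splits in O_K.

split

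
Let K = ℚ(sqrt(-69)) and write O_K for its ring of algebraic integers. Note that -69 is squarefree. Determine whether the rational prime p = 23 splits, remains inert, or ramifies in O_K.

23 is ramified

Since -69 ≢ 1 mod 4, the ring of integers is ℤ[√-69] with discriminant 4·(-69) = -276.
disc(K) = -276 = 23·(-12), so p = 23 is ramified.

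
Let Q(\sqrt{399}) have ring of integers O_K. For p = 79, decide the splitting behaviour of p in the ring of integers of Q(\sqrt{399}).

splits completely

399 mod 4 = 3, hence disc K = 4·399 = 1596 and O_K = ℤ[√399].
Since gcd(79, 1596) = 1 the prime 79 does not ramify.
Legendre symbol by Euler's criterion: (399/79) ≡ 399^39 ≡ 1 (mod 79), i.e. (399/79) = 1.
Legendre symbol 1 ⇒ 79 is split.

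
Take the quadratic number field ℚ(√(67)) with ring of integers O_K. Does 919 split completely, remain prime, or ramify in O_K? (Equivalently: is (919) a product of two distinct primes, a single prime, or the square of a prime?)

919 splits in O_K

67 mod 4 = 3, hence disc K = 4·67 = 268 and O_K = ℤ[√67].
Since gcd(919, 268) = 1 the prime 919 does not ramify.
Compute (67/919) via Euler: 67^((919-1)/2) mod 919 = 1, so (67/919) = 1.
(67/919) = 1, so 919 splits.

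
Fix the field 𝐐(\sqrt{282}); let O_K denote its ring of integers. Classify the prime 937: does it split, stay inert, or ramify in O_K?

p is inert

d = 282 ≡ 2 (mod 4), so O_K = ℤ[√282] and disc(K) = 4d = 1128.
937 ∤ 1128, so 937 is unramified.
Legendre symbol by Euler's criterion: (282/937) ≡ 282^468 ≡ 936 (mod 937), i.e. (282/937) = -1.
(282/937) = -1, so 937 is inert.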